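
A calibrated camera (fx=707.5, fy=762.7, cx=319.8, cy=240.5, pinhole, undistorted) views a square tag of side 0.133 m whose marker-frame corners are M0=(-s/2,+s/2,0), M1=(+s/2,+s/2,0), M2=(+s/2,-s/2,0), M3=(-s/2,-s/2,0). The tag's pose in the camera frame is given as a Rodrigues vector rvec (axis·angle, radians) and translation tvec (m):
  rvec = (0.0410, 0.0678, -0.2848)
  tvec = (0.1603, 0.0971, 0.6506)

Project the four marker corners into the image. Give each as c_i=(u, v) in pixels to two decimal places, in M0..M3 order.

Intrinsics K: fx=707.5, fy=762.7, cx=319.8, cy=240.5
Marker side s = 0.133 m; corners in marker frame (Z=0):
  M0 = (-0.0665, +0.0665, 0)
  M1 = (+0.0665, +0.0665, 0)
  M2 = (+0.0665, -0.0665, 0)
  M3 = (-0.0665, -0.0665, 0)
rvec = (0.0410, 0.0678, -0.2848), |rvec| = θ = 0.29562 rad = 16.938°
Rodrigues: sinθ=0.29133, 1−cosθ=0.04338; R = I + sinθ·[k]× + (1−cosθ)·[k]×²:
    [+0.95746 +0.28205 +0.06102]
    [-0.27929 +0.95890 -0.04999]
    [-0.07261 +0.03082 +0.99688]
t = (0.1603, 0.0971, 0.6506) m
M0: Pc = R·M0+t = (+0.11539, +0.17944, +0.65748); u = 707.5·(+0.11539)/0.65748 + 319.8 = 443.9641, v = 762.7·(+0.17944)/0.65748 + 240.5 = 448.6572
M1: Pc = R·M1+t = (+0.24273, +0.14229, +0.64782); u = 707.5·(+0.24273)/0.64782 + 319.8 = 584.8880, v = 762.7·(+0.14229)/0.64782 + 240.5 = 408.0277
M2: Pc = R·M2+t = (+0.20521, +0.01476, +0.64372); u = 707.5·(+0.20521)/0.64372 + 319.8 = 545.3467, v = 762.7·(+0.01476)/0.64372 + 240.5 = 257.9881
M3: Pc = R·M3+t = (+0.07787, +0.05191, +0.65338); u = 707.5·(+0.07787)/0.65338 + 319.8 = 404.1232, v = 762.7·(+0.05191)/0.65338 + 240.5 = 301.0903

c0=(443.96, 448.66) c1=(584.89, 408.03) c2=(545.35, 257.99) c3=(404.12, 301.09)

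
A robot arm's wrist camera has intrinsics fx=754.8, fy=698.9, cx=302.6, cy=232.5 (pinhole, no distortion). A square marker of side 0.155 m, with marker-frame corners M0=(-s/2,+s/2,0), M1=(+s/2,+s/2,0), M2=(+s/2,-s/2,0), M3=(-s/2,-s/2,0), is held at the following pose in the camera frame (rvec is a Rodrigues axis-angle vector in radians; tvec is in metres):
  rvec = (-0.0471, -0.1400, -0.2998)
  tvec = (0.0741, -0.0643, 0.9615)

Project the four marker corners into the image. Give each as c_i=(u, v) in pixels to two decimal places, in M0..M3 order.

Intrinsics K: fx=754.8, fy=698.9, cx=302.6, cy=232.5
Marker side s = 0.155 m; corners in marker frame (Z=0):
  M0 = (-0.0775, +0.0775, 0)
  M1 = (+0.0775, +0.0775, 0)
  M2 = (+0.0775, -0.0775, 0)
  M3 = (-0.0775, -0.0775, 0)
rvec = (-0.0471, -0.1400, -0.2998), |rvec| = θ = 0.33421 rad = 19.149°
Rodrigues: sinθ=0.32803, 1−cosθ=0.05533; R = I + sinθ·[k]× + (1−cosθ)·[k]×²:
    [+0.94577 +0.29752 -0.13041]
    [-0.29098 +0.95438 +0.06702]
    [+0.14440 -0.02544 +0.98919]
t = (0.0741, -0.0643, 0.9615) m
M0: Pc = R·M0+t = (+0.02386, +0.03222, +0.94834); u = 754.8·(+0.02386)/0.94834 + 302.6 = 321.5911, v = 698.9·(+0.03222)/0.94834 + 232.5 = 256.2420
M1: Pc = R·M1+t = (+0.17045, -0.01289, +0.97072); u = 754.8·(+0.17045)/0.97072 + 302.6 = 435.1398, v = 698.9·(-0.01289)/0.97072 + 232.5 = 223.2216
M2: Pc = R·M2+t = (+0.12434, -0.16082, +0.97466); u = 754.8·(+0.12434)/0.97466 + 302.6 = 398.8912, v = 698.9·(-0.16082)/0.97466 + 232.5 = 117.1842
M3: Pc = R·M3+t = (-0.02225, -0.11571, +0.95228); u = 754.8·(-0.02225)/0.95228 + 302.6 = 284.9605, v = 698.9·(-0.11571)/0.95228 + 232.5 = 147.5756

c0=(321.59, 256.24) c1=(435.14, 223.22) c2=(398.89, 117.18) c3=(284.96, 147.58)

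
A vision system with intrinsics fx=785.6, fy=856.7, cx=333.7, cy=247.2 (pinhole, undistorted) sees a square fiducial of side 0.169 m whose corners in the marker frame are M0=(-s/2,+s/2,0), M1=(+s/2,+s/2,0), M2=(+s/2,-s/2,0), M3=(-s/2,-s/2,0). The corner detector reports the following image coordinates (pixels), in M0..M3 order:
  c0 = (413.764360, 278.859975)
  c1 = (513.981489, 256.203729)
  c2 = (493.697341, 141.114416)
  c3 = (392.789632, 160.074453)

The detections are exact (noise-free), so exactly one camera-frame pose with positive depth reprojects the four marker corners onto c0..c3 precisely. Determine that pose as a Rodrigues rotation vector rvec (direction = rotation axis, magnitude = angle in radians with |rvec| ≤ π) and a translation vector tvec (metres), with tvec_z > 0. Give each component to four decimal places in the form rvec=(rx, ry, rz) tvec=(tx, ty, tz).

rvec=(-0.0193, -0.2295, -0.1899) tvec=(0.1868, -0.0544, 1.2162)

Intrinsics K: fx=785.6, fy=856.7, cx=333.7, cy=247.2
Marker side s = 0.169 m; corners in marker frame (Z=0):
  M0 = (-0.0845, +0.0845, 0)
  M1 = (+0.0845, +0.0845, 0)
  M2 = (+0.0845, -0.0845, 0)
  M3 = (-0.0845, -0.0845, 0)
Detected image corners:
  c0 = (413.764360, 278.859975) px
  c1 = (513.981489, 256.203729) px
  c2 = (493.697341, 141.114416) px
  c3 = (392.789632, 160.074453) px
Planar DLT: solve 8×8 A·h = b for H (H[2,2]=1):
  H  [+680.04996 +123.02702 +454.35642]
  H  [-83.94424 +692.22131 +208.90918]
  H  [+0.18742 +0.00219 +1.00000]
B = K⁻¹H; ‖b₁‖=0.822252, ‖b₂‖=0.822252; λ = 2/(‖b₁‖+‖b₂‖) = 1.216172, sign → tz>0 ⇒ λ=+1.216172
r₁ = λ·B[:,0] = (+0.95595,-0.18494,+0.22794); r₂ = λ·B[:,1] = (+0.18933,+0.98191,+0.00266)
r₃ = r₁×r₂ = (-0.22431,+0.04061,+0.97367); SVD([r₁ r₂ r₃]) → R = UVᵀ:
  R  [+0.95595 +0.18933 -0.22431]
  R  [-0.18494 +0.98191 +0.04061]
  R  [+0.22794 +0.00266 +0.97367]
t = (+0.18679, -0.05436, +1.21617) m
tr R = 2.911534; θ = arccos((tr R − 1)/2) = 0.298539 rad = 17.105°
axis k = ((R−Rᵀ)₃₂, (R−Rᵀ)₁₃, (R−Rᵀ)₂₁) / (2 sinθ) = (-0.064519, -0.768793, -0.636235)
rvec = θ·k = (-0.019261, -0.229515, -0.189941)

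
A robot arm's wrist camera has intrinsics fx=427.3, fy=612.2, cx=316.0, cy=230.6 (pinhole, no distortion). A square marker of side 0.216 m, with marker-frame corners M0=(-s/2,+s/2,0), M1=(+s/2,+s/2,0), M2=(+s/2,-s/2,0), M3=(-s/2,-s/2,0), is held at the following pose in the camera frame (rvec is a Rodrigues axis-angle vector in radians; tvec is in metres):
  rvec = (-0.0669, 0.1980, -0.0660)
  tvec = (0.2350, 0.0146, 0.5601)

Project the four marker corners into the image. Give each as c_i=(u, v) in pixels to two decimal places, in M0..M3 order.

c0=(417.16, 369.35) c1=(595.11, 362.36) c2=(577.15, 117.89) c3=(405.23, 142.10)

Intrinsics K: fx=427.3, fy=612.2, cx=316.0, cy=230.6
Marker side s = 0.216 m; corners in marker frame (Z=0):
  M0 = (-0.1080, +0.1080, 0)
  M1 = (+0.1080, +0.1080, 0)
  M2 = (+0.1080, -0.1080, 0)
  M3 = (-0.1080, -0.1080, 0)
rvec = (-0.0669, 0.1980, -0.0660), |rvec| = θ = 0.21917 rad = 12.558°
Rodrigues: sinθ=0.21742, 1−cosθ=0.02392; R = I + sinθ·[k]× + (1−cosθ)·[k]×²:
    [+0.97831 +0.05888 +0.19862]
    [-0.07207 +0.99560 +0.05986]
    [-0.19422 -0.07287 +0.97825]
t = (0.2350, 0.0146, 0.5601) m
M0: Pc = R·M0+t = (+0.13570, +0.12991, +0.57321); u = 427.3·(+0.13570)/0.57321 + 316.0 = 417.1596, v = 612.2·(+0.12991)/0.57321 + 230.6 = 369.3461
M1: Pc = R·M1+t = (+0.34702, +0.11434, +0.53125); u = 427.3·(+0.34702)/0.53125 + 316.0 = 595.1130, v = 612.2·(+0.11434)/0.53125 + 230.6 = 362.3635
M2: Pc = R·M2+t = (+0.33430, -0.10071, +0.54699); u = 427.3·(+0.33430)/0.54699 + 316.0 = 577.1466, v = 612.2·(-0.10071)/0.54699 + 230.6 = 117.8864
M3: Pc = R·M3+t = (+0.12298, -0.08514, +0.58895); u = 427.3·(+0.12298)/0.58895 + 316.0 = 405.2291, v = 612.2·(-0.08514)/0.58895 + 230.6 = 142.0968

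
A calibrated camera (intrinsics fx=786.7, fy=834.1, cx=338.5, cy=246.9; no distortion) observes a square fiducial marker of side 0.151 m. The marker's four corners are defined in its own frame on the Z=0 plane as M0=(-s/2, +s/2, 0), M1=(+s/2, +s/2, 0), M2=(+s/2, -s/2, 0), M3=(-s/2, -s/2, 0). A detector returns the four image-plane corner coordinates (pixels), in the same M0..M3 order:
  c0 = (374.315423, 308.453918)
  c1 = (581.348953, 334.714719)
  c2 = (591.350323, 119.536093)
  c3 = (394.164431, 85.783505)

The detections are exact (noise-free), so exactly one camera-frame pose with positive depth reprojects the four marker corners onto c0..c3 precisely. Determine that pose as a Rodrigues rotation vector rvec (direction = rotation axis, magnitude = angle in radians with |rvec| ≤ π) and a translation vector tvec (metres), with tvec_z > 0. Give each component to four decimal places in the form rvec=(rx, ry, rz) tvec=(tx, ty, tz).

Intrinsics K: fx=786.7, fy=834.1, cx=338.5, cy=246.9
Marker side s = 0.151 m; corners in marker frame (Z=0):
  M0 = (-0.0755, +0.0755, 0)
  M1 = (+0.0755, +0.0755, 0)
  M2 = (+0.0755, -0.0755, 0)
  M3 = (-0.0755, -0.0755, 0)
Detected image corners:
  c0 = (374.315423, 308.453918) px
  c1 = (581.348953, 334.714719) px
  c2 = (591.350323, 119.536093) px
  c3 = (394.164431, 85.783505) px
Planar DLT: solve 8×8 A·h = b for H (H[2,2]=1):
  H  [+1467.85699 -245.16607 +487.51125]
  H  [+256.16585 +1385.08246 +209.92271]
  H  [+0.26814 -0.30288 +1.00000]
B = K⁻¹H; ‖b₁‖=1.785468, ‖b₂‖=1.785468; λ = 2/(‖b₁‖+‖b₂‖) = 0.560077, sign → tz>0 ⇒ λ=+0.560077
r₁ = λ·B[:,0] = (+0.98040,+0.12755,+0.15018); r₂ = λ·B[:,1] = (-0.10155,+0.98026,-0.16963)
r₃ = r₁×r₂ = (-0.16885,+0.15106,+0.97400); SVD([r₁ r₂ r₃]) → R = UVᵀ:
  R  [+0.98040 -0.10155 -0.16885]
  R  [+0.12755 +0.98026 +0.15106]
  R  [+0.15018 -0.16963 +0.97400]
t = (+0.10609, -0.02483, +0.56008) m
tr R = 2.934654; θ = arccos((tr R − 1)/2) = 0.256330 rad = 14.687°
axis k = ((R−Rᵀ)₃₂, (R−Rᵀ)₁₃, (R−Rᵀ)₂₁) / (2 sinθ) = (-0.632446, -0.629177, +0.451829)
rvec = θ·k = (-0.162115, -0.161277, +0.115817)

rvec=(-0.1621, -0.1613, 0.1158) tvec=(0.1061, -0.0248, 0.5601)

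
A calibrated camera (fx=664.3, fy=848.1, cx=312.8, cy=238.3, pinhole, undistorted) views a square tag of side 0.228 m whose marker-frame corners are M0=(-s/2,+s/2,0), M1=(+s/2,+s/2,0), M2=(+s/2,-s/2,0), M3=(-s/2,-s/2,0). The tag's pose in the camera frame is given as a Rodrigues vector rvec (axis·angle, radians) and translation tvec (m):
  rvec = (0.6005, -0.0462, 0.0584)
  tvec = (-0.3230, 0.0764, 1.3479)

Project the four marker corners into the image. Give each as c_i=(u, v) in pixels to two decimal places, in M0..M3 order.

c0=(102.67, 338.22) c1=(211.17, 342.89) c2=(209.07, 229.92) c3=(89.65, 223.55)

Intrinsics K: fx=664.3, fy=848.1, cx=312.8, cy=238.3
Marker side s = 0.228 m; corners in marker frame (Z=0):
  M0 = (-0.1140, +0.1140, 0)
  M1 = (+0.1140, +0.1140, 0)
  M2 = (+0.1140, -0.1140, 0)
  M3 = (-0.1140, -0.1140, 0)
rvec = (0.6005, -0.0462, 0.0584), |rvec| = θ = 0.60510 rad = 34.670°
Rodrigues: sinθ=0.56884, 1−cosθ=0.17755; R = I + sinθ·[k]× + (1−cosθ)·[k]×²:
    [+0.99731 -0.06835 -0.02643]
    [+0.04145 +0.82348 -0.56583]
    [+0.06044 +0.56321 +0.82410]
t = (-0.3230, 0.0764, 1.3479) m
M0: Pc = R·M0+t = (-0.44449, +0.16555, +1.40522); u = 664.3·(-0.44449)/1.40522 + 312.8 = 102.6744, v = 848.1·(+0.16555)/1.40522 + 238.3 = 338.2166
M1: Pc = R·M1+t = (-0.21710, +0.17500, +1.41900); u = 664.3·(-0.21710)/1.41900 + 312.8 = 211.1656, v = 848.1·(+0.17500)/1.41900 + 238.3 = 342.8944
M2: Pc = R·M2+t = (-0.20151, -0.01275, +1.29058); u = 664.3·(-0.20151)/1.29058 + 312.8 = 209.0750, v = 848.1·(-0.01275)/1.29058 + 238.3 = 229.9202
M3: Pc = R·M3+t = (-0.42890, -0.02220, +1.27680); u = 664.3·(-0.42890)/1.27680 + 312.8 = 89.6499, v = 848.1·(-0.02220)/1.27680 + 238.3 = 223.5528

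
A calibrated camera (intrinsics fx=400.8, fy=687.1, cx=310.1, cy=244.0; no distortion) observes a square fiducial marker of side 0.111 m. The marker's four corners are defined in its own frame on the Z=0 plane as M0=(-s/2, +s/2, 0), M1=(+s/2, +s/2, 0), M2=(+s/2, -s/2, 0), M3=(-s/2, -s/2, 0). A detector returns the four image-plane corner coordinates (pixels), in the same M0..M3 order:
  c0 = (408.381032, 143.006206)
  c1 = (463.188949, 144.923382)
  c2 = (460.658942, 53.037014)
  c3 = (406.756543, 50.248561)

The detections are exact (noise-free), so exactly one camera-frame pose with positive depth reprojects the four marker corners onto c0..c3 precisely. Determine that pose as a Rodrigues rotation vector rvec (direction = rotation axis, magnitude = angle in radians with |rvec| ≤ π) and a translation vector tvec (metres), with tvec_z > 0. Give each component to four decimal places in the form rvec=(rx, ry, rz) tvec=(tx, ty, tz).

Intrinsics K: fx=400.8, fy=687.1, cx=310.1, cy=244.0
Marker side s = 0.111 m; corners in marker frame (Z=0):
  M0 = (-0.0555, +0.0555, 0)
  M1 = (+0.0555, +0.0555, 0)
  M2 = (+0.0555, -0.0555, 0)
  M3 = (-0.0555, -0.0555, 0)
Detected image corners:
  c0 = (408.381032, 143.006206) px
  c1 = (463.188949, 144.923382) px
  c2 = (460.658942, 53.037014) px
  c3 = (406.756543, 50.248561) px
Planar DLT: solve 8×8 A·h = b for H (H[2,2]=1):
  H  [+528.31459 -47.99180 +434.87166]
  H  [+29.92793 +816.69926 +97.41639]
  H  [+0.08893 -0.15348 +1.00000]
B = K⁻¹H; ‖b₁‖=1.252561, ‖b₂‖=1.252561; λ = 2/(‖b₁‖+‖b₂‖) = 0.798364, sign → tz>0 ⇒ λ=+0.798364
r₁ = λ·B[:,0] = (+0.99743,+0.00956,+0.07100); r₂ = λ·B[:,1] = (-0.00079,+0.99246,-0.12253)
r₃ = r₁×r₂ = (-0.07164,+0.12216,+0.98992); SVD([r₁ r₂ r₃]) → R = UVᵀ:
  R  [+0.99743 -0.00079 -0.07164]
  R  [+0.00956 +0.99246 +0.12216]
  R  [+0.07100 -0.12253 +0.98992]
t = (+0.24854, -0.17032, +0.79836) m
tr R = 2.979816; θ = arccos((tr R − 1)/2) = 0.142192 rad = 8.147°
axis k = ((R−Rᵀ)₃₂, (R−Rᵀ)₁₃, (R−Rᵀ)₂₁) / (2 sinθ) = (-0.863360, -0.503264, +0.036522)
rvec = θ·k = (-0.122763, -0.071560, +0.005193)

rvec=(-0.1228, -0.0716, 0.0052) tvec=(0.2485, -0.1703, 0.7984)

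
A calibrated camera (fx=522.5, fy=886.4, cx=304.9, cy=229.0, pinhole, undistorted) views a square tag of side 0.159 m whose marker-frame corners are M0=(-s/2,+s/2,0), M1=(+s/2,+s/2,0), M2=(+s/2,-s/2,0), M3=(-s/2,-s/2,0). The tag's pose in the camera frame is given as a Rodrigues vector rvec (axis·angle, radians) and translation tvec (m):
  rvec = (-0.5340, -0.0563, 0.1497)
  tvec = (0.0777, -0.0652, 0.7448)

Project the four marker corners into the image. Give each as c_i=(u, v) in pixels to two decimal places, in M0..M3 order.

c0=(296.77, 216.30) c1=(413.11, 247.66) c2=(415.40, 93.40) c3=(311.11, 64.84)

Intrinsics K: fx=522.5, fy=886.4, cx=304.9, cy=229.0
Marker side s = 0.159 m; corners in marker frame (Z=0):
  M0 = (-0.0795, +0.0795, 0)
  M1 = (+0.0795, +0.0795, 0)
  M2 = (+0.0795, -0.0795, 0)
  M3 = (-0.0795, -0.0795, 0)
rvec = (-0.5340, -0.0563, 0.1497), |rvec| = θ = 0.55744 rad = 31.939°
Rodrigues: sinθ=0.52901, 1−cosθ=0.15139; R = I + sinθ·[k]× + (1−cosθ)·[k]×²:
    [+0.98754 -0.12742 -0.09237]
    [+0.15671 +0.85016 +0.50266]
    [+0.01448 -0.51088 +0.85953]
t = (0.0777, -0.0652, 0.7448) m
M0: Pc = R·M0+t = (-0.01094, -0.01007, +0.70303); u = 522.5·(-0.01094)/0.70303 + 304.9 = 296.7699, v = 886.4·(-0.01007)/0.70303 + 229.0 = 216.3021
M1: Pc = R·M1+t = (+0.14608, +0.01485, +0.70534); u = 522.5·(+0.14608)/0.70534 + 304.9 = 413.1128, v = 886.4·(+0.01485)/0.70534 + 229.0 = 247.6574
M2: Pc = R·M2+t = (+0.16634, -0.12033, +0.78657); u = 522.5·(+0.16634)/0.78657 + 304.9 = 415.3957, v = 886.4·(-0.12033)/0.78657 + 229.0 = 93.3986
M3: Pc = R·M3+t = (+0.00932, -0.14525, +0.78426); u = 522.5·(+0.00932)/0.78426 + 304.9 = 311.1097, v = 886.4·(-0.14525)/0.78426 + 229.0 = 64.8379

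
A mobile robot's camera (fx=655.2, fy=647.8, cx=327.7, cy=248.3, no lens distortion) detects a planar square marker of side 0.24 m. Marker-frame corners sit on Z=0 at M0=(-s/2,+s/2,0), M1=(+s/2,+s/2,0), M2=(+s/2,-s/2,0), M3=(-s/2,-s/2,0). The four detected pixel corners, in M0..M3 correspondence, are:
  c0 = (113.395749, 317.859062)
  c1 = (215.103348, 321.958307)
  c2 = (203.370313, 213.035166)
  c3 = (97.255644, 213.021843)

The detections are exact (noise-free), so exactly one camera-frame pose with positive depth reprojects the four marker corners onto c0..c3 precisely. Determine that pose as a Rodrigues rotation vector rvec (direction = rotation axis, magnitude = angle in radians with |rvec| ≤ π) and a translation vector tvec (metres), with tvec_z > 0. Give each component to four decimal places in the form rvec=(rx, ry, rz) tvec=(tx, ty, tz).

Intrinsics K: fx=655.2, fy=647.8, cx=327.7, cy=248.3
Marker side s = 0.24 m; corners in marker frame (Z=0):
  M0 = (-0.1200, +0.1200, 0)
  M1 = (+0.1200, +0.1200, 0)
  M2 = (+0.1200, -0.1200, 0)
  M3 = (-0.1200, -0.1200, 0)
Detected image corners:
  c0 = (113.395749, 317.859062) px
  c1 = (215.103348, 321.958307) px
  c2 = (203.370313, 213.035166) px
  c3 = (97.255644, 213.021843) px
Planar DLT: solve 8×8 A·h = b for H (H[2,2]=1):
  H  [+407.09039 +89.48361 +156.43040]
  H  [-34.69251 +498.08611 +267.72201]
  H  [-0.16311 +0.19859 +1.00000]
B = K⁻¹H; ‖b₁‖=0.721634, ‖b₂‖=0.721634; λ = 2/(‖b₁‖+‖b₂‖) = 1.385745, sign → tz>0 ⇒ λ=+1.385745
r₁ = λ·B[:,0] = (+0.97404,+0.01242,-0.22603); r₂ = λ·B[:,1] = (+0.05162,+0.96000,+0.27520)
r₃ = r₁×r₂ = (+0.22040,-0.27972,+0.93444); SVD([r₁ r₂ r₃]) → R = UVᵀ:
  R  [+0.97404 +0.05162 +0.22040]
  R  [+0.01242 +0.96000 -0.27972]
  R  [-0.22603 +0.27520 +0.93444]
t = (-0.36223, +0.04155, +1.38574) m
tr R = 2.868483; θ = arccos((tr R − 1)/2) = 0.364670 rad = 20.894°
axis k = ((R−Rᵀ)₃₂, (R−Rᵀ)₁₃, (R−Rᵀ)₂₁) / (2 sinθ) = (+0.777980, +0.625882, -0.054948)
rvec = θ·k = (+0.283706, +0.228241, -0.020038)

rvec=(0.2837, 0.2282, -0.0200) tvec=(-0.3622, 0.0415, 1.3857)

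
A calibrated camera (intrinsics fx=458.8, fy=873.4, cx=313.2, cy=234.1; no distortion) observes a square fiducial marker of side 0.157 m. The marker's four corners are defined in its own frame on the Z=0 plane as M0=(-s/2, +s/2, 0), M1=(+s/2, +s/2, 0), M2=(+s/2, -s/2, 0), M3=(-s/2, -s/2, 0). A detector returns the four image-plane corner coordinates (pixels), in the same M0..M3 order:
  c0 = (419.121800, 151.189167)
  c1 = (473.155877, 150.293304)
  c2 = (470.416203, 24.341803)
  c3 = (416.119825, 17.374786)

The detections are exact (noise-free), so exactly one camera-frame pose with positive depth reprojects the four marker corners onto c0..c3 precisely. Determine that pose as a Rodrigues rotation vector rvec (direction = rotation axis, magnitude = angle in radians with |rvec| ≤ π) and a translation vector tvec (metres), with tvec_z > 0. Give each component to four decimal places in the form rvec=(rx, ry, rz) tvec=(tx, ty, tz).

Intrinsics K: fx=458.8, fy=873.4, cx=313.2, cy=234.1
Marker side s = 0.157 m; corners in marker frame (Z=0):
  M0 = (-0.0785, +0.0785, 0)
  M1 = (+0.0785, +0.0785, 0)
  M2 = (+0.0785, -0.0785, 0)
  M3 = (-0.0785, -0.0785, 0)
Detected image corners:
  c0 = (419.121800, 151.189167) px
  c1 = (473.155877, 150.293304) px
  c2 = (470.416203, 24.341803) px
  c3 = (416.119825, 17.374786) px
Planar DLT: solve 8×8 A·h = b for H (H[2,2]=1):
  H  [+516.36728 +22.89432 +445.52385]
  H  [+52.37735 +827.41647 +85.89880]
  H  [+0.38535 +0.01042 +1.00000]
B = K⁻¹H; ‖b₁‖=0.945584, ‖b₂‖=0.945584; λ = 2/(‖b₁‖+‖b₂‖) = 1.057547, sign → tz>0 ⇒ λ=+1.057547
r₁ = λ·B[:,0] = (+0.91204,-0.04581,+0.40753); r₂ = λ·B[:,1] = (+0.04525,+0.99891,+0.01102)
r₃ = r₁×r₂ = (-0.40759,+0.00839,+0.91313); SVD([r₁ r₂ r₃]) → R = UVᵀ:
  R  [+0.91204 +0.04525 -0.40759]
  R  [-0.04581 +0.99891 +0.00839]
  R  [+0.40753 +0.01102 +0.91313]
t = (+0.30501, -0.17945, +1.05755) m
tr R = 2.824086; θ = arccos((tr R − 1)/2) = 0.422558 rad = 24.211°
axis k = ((R−Rᵀ)₃₂, (R−Rᵀ)₁₃, (R−Rᵀ)₂₁) / (2 sinθ) = (+0.003208, -0.993813, -0.111022)
rvec = θ·k = (+0.001356, -0.419943, -0.046913)

rvec=(0.0014, -0.4199, -0.0469) tvec=(0.3050, -0.1794, 1.0575)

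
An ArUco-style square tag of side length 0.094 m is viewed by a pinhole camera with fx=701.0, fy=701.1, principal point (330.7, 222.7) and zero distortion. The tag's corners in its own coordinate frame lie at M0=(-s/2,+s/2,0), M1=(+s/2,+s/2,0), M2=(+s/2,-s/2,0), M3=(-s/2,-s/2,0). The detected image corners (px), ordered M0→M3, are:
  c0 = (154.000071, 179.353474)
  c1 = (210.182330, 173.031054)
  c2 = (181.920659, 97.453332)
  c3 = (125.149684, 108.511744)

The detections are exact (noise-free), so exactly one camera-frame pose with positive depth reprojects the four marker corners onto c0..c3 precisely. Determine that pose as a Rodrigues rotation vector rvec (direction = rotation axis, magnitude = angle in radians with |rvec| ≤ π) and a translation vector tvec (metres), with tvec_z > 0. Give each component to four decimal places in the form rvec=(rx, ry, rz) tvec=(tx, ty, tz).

Intrinsics K: fx=701.0, fy=701.1, cx=330.7, cy=222.7
Marker side s = 0.094 m; corners in marker frame (Z=0):
  M0 = (-0.0470, +0.0470, 0)
  M1 = (+0.0470, +0.0470, 0)
  M2 = (+0.0470, -0.0470, 0)
  M3 = (-0.0470, -0.0470, 0)
Detected image corners:
  c0 = (154.000071, 179.353474) px
  c1 = (210.182330, 173.031054) px
  c2 = (181.920659, 97.453332) px
  c3 = (125.149684, 108.511744) px
Planar DLT: solve 8×8 A·h = b for H (H[2,2]=1):
  H  [+493.88563 +376.52486 +167.25850]
  H  [-180.82987 +838.49799 +140.46220]
  H  [-0.63681 +0.43288 +1.00000]
B = K⁻¹H; ‖b₁‖=1.191042, ‖b₂‖=1.191042; λ = 2/(‖b₁‖+‖b₂‖) = 0.839601, sign → tz>0 ⇒ λ=+0.839601
r₁ = λ·B[:,0] = (+0.84377,-0.04672,-0.53467); r₂ = λ·B[:,1] = (+0.27951,+0.88869,+0.36345)
r₃ = r₁×r₂ = (+0.45818,-0.45611,+0.76291); SVD([r₁ r₂ r₃]) → R = UVᵀ:
  R  [+0.84377 +0.27951 +0.45818]
  R  [-0.04672 +0.88869 -0.45611]
  R  [-0.53467 +0.36345 +0.76291]
t = (-0.19576, -0.09848, +0.83960) m
tr R = 2.495374; θ = arccos((tr R − 1)/2) = 0.726224 rad = 41.610°
axis k = ((R−Rᵀ)₃₂, (R−Rᵀ)₁₃, (R−Rᵀ)₂₁) / (2 sinθ) = (+0.617094, +0.747568, -0.245636)
rvec = θ·k = (+0.448148, +0.542902, -0.178387)

rvec=(0.4481, 0.5429, -0.1784) tvec=(-0.1958, -0.0985, 0.8396)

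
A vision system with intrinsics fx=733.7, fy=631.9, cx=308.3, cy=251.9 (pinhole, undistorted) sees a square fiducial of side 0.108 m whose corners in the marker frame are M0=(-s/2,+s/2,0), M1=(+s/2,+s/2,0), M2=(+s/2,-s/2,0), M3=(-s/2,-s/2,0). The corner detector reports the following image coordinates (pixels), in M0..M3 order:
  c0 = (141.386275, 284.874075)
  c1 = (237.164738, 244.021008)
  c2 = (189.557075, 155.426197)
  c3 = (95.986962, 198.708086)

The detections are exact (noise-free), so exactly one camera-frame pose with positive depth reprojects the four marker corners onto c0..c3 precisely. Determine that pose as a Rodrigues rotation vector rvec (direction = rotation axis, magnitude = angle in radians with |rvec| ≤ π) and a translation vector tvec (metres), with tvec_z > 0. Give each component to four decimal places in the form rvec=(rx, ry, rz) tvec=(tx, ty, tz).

Intrinsics K: fx=733.7, fy=631.9, cx=308.3, cy=251.9
Marker side s = 0.108 m; corners in marker frame (Z=0):
  M0 = (-0.0540, +0.0540, 0)
  M1 = (+0.0540, +0.0540, 0)
  M2 = (+0.0540, -0.0540, 0)
  M3 = (-0.0540, -0.0540, 0)
Detected image corners:
  c0 = (141.386275, 284.874075) px
  c1 = (237.164738, 244.021008) px
  c2 = (189.557075, 155.426197) px
  c3 = (95.986962, 198.708086) px
Planar DLT: solve 8×8 A·h = b for H (H[2,2]=1):
  H  [+828.05485 +418.40105 +165.18579]
  H  [-454.07200 +792.91040 +220.91839]
  H  [-0.29224 -0.07243 +1.00000]
B = K⁻¹H; ‖b₁‖=1.419124, ‖b₂‖=1.419124; λ = 2/(‖b₁‖+‖b₂‖) = 0.704660, sign → tz>0 ⇒ λ=+0.704660
r₁ = λ·B[:,0] = (+0.88181,-0.42426,-0.20593); r₂ = λ·B[:,1] = (+0.42329,+0.90456,-0.05104)
r₃ = r₁×r₂ = (+0.20793,-0.04216,+0.97723); SVD([r₁ r₂ r₃]) → R = UVᵀ:
  R  [+0.88181 +0.42329 +0.20793]
  R  [-0.42426 +0.90456 -0.04216]
  R  [-0.20593 -0.05104 +0.97723]
t = (-0.13745, -0.03455, +0.70466) m
tr R = 2.763603; θ = arccos((tr R − 1)/2) = 0.491128 rad = 28.140°
axis k = ((R−Rᵀ)₃₂, (R−Rᵀ)₁₃, (R−Rᵀ)₂₁) / (2 sinθ) = (-0.009414, +0.438765, -0.898553)
rvec = θ·k = (-0.004624, +0.215489, -0.441304)

rvec=(-0.0046, 0.2155, -0.4413) tvec=(-0.1374, -0.0345, 0.7047)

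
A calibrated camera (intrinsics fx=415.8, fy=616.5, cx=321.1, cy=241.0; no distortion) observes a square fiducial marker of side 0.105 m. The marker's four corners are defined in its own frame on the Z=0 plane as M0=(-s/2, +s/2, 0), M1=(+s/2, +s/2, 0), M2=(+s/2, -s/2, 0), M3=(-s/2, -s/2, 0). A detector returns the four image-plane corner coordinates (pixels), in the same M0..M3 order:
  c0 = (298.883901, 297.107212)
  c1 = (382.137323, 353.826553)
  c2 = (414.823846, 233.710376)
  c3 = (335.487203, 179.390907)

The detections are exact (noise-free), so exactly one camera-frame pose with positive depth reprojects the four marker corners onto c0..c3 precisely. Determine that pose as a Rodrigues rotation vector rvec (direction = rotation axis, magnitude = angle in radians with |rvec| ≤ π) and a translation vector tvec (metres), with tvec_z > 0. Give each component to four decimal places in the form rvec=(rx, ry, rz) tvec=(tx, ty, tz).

rvec=(-0.2164, -0.0566, 0.4289) tvec=(0.0436, 0.0187, 0.4876)

Intrinsics K: fx=415.8, fy=616.5, cx=321.1, cy=241.0
Marker side s = 0.105 m; corners in marker frame (Z=0):
  M0 = (-0.0525, +0.0525, 0)
  M1 = (+0.0525, +0.0525, 0)
  M2 = (+0.0525, -0.0525, 0)
  M3 = (-0.0525, -0.0525, 0)
Detected image corners:
  c0 = (298.883901, 297.107212) px
  c1 = (382.137323, 353.826553) px
  c2 = (414.823846, 233.710376) px
  c3 = (335.487203, 179.390907) px
Planar DLT: solve 8×8 A·h = b for H (H[2,2]=1):
  H  [+780.37096 -491.32548 +358.28245]
  H  [+533.37281 +1012.56985 +264.62764]
  H  [+0.01837 -0.45103 +1.00000]
B = K⁻¹H; ‖b₁‖=2.050797, ‖b₂‖=2.050797; λ = 2/(‖b₁‖+‖b₂‖) = 0.487615, sign → tz>0 ⇒ λ=+0.487615
r₁ = λ·B[:,0] = (+0.90824,+0.41836,+0.00896); r₂ = λ·B[:,1] = (-0.40635,+0.88686,-0.21993)
r₃ = r₁×r₂ = (-0.09995,+0.19611,+0.97548); SVD([r₁ r₂ r₃]) → R = UVᵀ:
  R  [+0.90824 -0.40635 -0.09995]
  R  [+0.41836 +0.88686 +0.19611]
  R  [+0.00896 -0.21993 +0.97548]
t = (+0.04360, +0.01869, +0.48762) m
tr R = 2.770566; θ = arccos((tr R − 1)/2) = 0.483694 rad = 27.714°
axis k = ((R−Rᵀ)₃₂, (R−Rᵀ)₁₃, (R−Rᵀ)₂₁) / (2 sinθ) = (-0.447296, -0.117098, +0.886687)
rvec = θ·k = (-0.216354, -0.056639, +0.428885)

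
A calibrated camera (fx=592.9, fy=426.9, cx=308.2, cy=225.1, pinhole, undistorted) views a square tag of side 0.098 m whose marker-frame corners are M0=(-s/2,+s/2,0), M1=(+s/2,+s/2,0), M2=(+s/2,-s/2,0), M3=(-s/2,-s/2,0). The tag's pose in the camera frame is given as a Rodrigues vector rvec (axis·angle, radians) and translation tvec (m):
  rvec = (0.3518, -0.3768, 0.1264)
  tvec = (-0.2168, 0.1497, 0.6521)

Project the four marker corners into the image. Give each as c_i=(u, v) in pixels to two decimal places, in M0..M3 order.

c0=(60.43, 351.86) c1=(152.08, 348.36) c2=(161.21, 294.64) c3=(65.58, 295.07)

Intrinsics K: fx=592.9, fy=426.9, cx=308.2, cy=225.1
Marker side s = 0.098 m; corners in marker frame (Z=0):
  M0 = (-0.0490, +0.0490, 0)
  M1 = (+0.0490, +0.0490, 0)
  M2 = (+0.0490, -0.0490, 0)
  M3 = (-0.0490, -0.0490, 0)
rvec = (0.3518, -0.3768, 0.1264), |rvec| = θ = 0.53077 rad = 30.411°
Rodrigues: sinθ=0.50620, 1−cosθ=0.13758; R = I + sinθ·[k]× + (1−cosθ)·[k]×²:
    [+0.92286 -0.18529 -0.33764]
    [+0.05581 +0.93175 -0.35877]
    [+0.38107 +0.31225 +0.87022]
t = (-0.2168, 0.1497, 0.6521) m
M0: Pc = R·M0+t = (-0.27110, +0.19262, +0.64873); u = 592.9·(-0.27110)/0.64873 + 308.2 = 60.4310, v = 426.9·(+0.19262)/0.64873 + 225.1 = 351.8558
M1: Pc = R·M1+t = (-0.18066, +0.19809, +0.68607); u = 592.9·(-0.18066)/0.68607 + 308.2 = 152.0757, v = 426.9·(+0.19809)/0.68607 + 225.1 = 348.3594
M2: Pc = R·M2+t = (-0.16250, +0.10678, +0.65547); u = 592.9·(-0.16250)/0.65547 + 308.2 = 161.2116, v = 426.9·(+0.10678)/0.65547 + 225.1 = 294.6435
M3: Pc = R·M3+t = (-0.25294, +0.10131, +0.61813); u = 592.9·(-0.25294)/0.61813 + 308.2 = 65.5820, v = 426.9·(+0.10131)/0.61813 + 225.1 = 295.0677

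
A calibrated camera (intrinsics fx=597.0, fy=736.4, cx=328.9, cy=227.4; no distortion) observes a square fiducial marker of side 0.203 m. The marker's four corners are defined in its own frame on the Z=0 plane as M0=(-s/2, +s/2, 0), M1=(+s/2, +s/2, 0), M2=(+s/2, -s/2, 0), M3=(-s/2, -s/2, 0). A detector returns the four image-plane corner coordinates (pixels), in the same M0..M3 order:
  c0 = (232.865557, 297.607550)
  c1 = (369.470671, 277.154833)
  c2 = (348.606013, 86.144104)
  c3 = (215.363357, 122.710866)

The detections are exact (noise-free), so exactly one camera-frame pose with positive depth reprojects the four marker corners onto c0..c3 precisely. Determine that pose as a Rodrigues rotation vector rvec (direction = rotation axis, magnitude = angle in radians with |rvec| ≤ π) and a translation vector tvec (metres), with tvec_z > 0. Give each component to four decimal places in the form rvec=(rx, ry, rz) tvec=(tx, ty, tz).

Intrinsics K: fx=597.0, fy=736.4, cx=328.9, cy=227.4
Marker side s = 0.203 m; corners in marker frame (Z=0):
  M0 = (-0.1015, +0.1015, 0)
  M1 = (+0.1015, +0.1015, 0)
  M2 = (+0.1015, -0.1015, 0)
  M3 = (-0.1015, -0.1015, 0)
Detected image corners:
  c0 = (232.865557, 297.607550) px
  c1 = (369.470671, 277.154833) px
  c2 = (348.606013, 86.144104) px
  c3 = (215.363357, 122.710866) px
Planar DLT: solve 8×8 A·h = b for H (H[2,2]=1):
  H  [+535.37604 +76.70487 +288.48354]
  H  [-227.50539 +887.75875 +195.99078]
  H  [-0.44319 -0.05975 +1.00000]
B = K⁻¹H; ‖b₁‖=1.236031, ‖b₂‖=1.236031; λ = 2/(‖b₁‖+‖b₂‖) = 0.809041, sign → tz>0 ⇒ λ=+0.809041
r₁ = λ·B[:,0] = (+0.92307,-0.13922,-0.35856); r₂ = λ·B[:,1] = (+0.13058,+0.99026,-0.04834)
r₃ = r₁×r₂ = (+0.36180,-0.00220,+0.93225); SVD([r₁ r₂ r₃]) → R = UVᵀ:
  R  [+0.92307 +0.13058 +0.36180]
  R  [-0.13922 +0.99026 -0.00220]
  R  [-0.35856 -0.04834 +0.93225]
t = (-0.05477, -0.03451, +0.80904) m
tr R = 2.845580; θ = arccos((tr R − 1)/2) = 0.395536 rad = 22.663°
axis k = ((R−Rᵀ)₃₂, (R−Rᵀ)₁₃, (R−Rᵀ)₂₁) / (2 sinθ) = (-0.059879, +0.934788, -0.350122)
rvec = θ·k = (-0.023684, +0.369743, -0.138486)

rvec=(-0.0237, 0.3697, -0.1385) tvec=(-0.0548, -0.0345, 0.8090)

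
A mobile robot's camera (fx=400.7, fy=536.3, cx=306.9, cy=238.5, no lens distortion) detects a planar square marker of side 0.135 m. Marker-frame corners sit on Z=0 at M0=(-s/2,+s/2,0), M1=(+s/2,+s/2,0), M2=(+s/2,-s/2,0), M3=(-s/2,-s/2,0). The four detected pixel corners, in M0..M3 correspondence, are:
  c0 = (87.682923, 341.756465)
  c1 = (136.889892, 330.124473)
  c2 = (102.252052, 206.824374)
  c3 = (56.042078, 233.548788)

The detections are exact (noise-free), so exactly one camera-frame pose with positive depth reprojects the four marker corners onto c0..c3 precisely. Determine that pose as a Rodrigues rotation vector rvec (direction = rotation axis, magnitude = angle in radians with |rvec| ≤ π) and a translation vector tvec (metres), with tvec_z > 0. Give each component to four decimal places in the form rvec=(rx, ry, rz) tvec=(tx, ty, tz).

Intrinsics K: fx=400.7, fy=536.3, cx=306.9, cy=238.5
Marker side s = 0.135 m; corners in marker frame (Z=0):
  M0 = (-0.0675, +0.0675, 0)
  M1 = (+0.0675, +0.0675, 0)
  M2 = (+0.0675, -0.0675, 0)
  M3 = (-0.0675, -0.0675, 0)
Detected image corners:
  c0 = (87.682923, 341.756465) px
  c1 = (136.889892, 330.124473) px
  c2 = (102.252052, 206.824374) px
  c3 = (56.042078, 233.548788) px
Planar DLT: solve 8×8 A·h = b for H (H[2,2]=1):
  H  [+264.01365 +262.41935 +94.41697]
  H  [-401.42843 +905.16287 +279.38901]
  H  [-0.93527 +0.18433 +1.00000]
B = K⁻¹H; ‖b₁‖=1.696036, ‖b₂‖=1.696036; λ = 2/(‖b₁‖+‖b₂‖) = 0.589610, sign → tz>0 ⇒ λ=+0.589610
r₁ = λ·B[:,0] = (+0.81084,-0.19610,-0.55144); r₂ = λ·B[:,1] = (+0.30290,+0.94681,+0.10868)
r₃ = r₁×r₂ = (+0.50080,-0.25515,+0.82710); SVD([r₁ r₂ r₃]) → R = UVᵀ:
  R  [+0.81084 +0.30290 +0.50080]
  R  [-0.19610 +0.94681 -0.25515]
  R  [-0.55144 +0.10868 +0.82710]
t = (-0.31266, +0.04495, +0.58961) m
tr R = 2.584747; θ = arccos((tr R − 1)/2) = 0.656106 rad = 37.592°
axis k = ((R−Rᵀ)₃₂, (R−Rᵀ)₁₃, (R−Rᵀ)₂₁) / (2 sinθ) = (+0.298209, +0.862439, -0.408987)
rvec = θ·k = (+0.195657, +0.565852, -0.268339)

rvec=(0.1957, 0.5659, -0.2683) tvec=(-0.3127, 0.0450, 0.5896)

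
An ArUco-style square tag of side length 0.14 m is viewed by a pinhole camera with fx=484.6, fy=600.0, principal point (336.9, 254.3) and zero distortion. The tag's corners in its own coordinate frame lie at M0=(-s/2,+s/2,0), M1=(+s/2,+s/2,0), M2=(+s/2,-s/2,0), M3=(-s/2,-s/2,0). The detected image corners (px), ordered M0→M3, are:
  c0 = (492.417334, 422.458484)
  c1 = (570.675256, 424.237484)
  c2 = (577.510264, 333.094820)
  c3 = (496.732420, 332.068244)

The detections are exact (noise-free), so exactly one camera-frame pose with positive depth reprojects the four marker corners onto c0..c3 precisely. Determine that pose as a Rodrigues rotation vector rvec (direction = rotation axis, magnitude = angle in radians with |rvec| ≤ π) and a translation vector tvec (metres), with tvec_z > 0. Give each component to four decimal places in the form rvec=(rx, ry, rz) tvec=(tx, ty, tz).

rvec=(0.1947, 0.0547, -0.0020) tvec=(0.3545, 0.1806, 0.8711)

Intrinsics K: fx=484.6, fy=600.0, cx=336.9, cy=254.3
Marker side s = 0.14 m; corners in marker frame (Z=0):
  M0 = (-0.0700, +0.0700, 0)
  M1 = (+0.0700, +0.0700, 0)
  M2 = (+0.0700, -0.0700, 0)
  M3 = (-0.0700, -0.0700, 0)
Detected image corners:
  c0 = (492.417334, 422.458484) px
  c1 = (570.675256, 424.237484) px
  c2 = (577.510264, 333.094820) px
  c3 = (496.732420, 332.068244) px
Planar DLT: solve 8×8 A·h = b for H (H[2,2]=1):
  H  [+534.37310 +78.82125 +534.11617]
  H  [-13.61495 +732.21507 +378.66683]
  H  [-0.06264 +0.22197 +1.00000]
B = K⁻¹H; ‖b₁‖=1.147976, ‖b₂‖=1.147976; λ = 2/(‖b₁‖+‖b₂‖) = 0.871098, sign → tz>0 ⇒ λ=+0.871098
r₁ = λ·B[:,0] = (+0.99850,+0.00336,-0.05457); r₂ = λ·B[:,1] = (+0.00726,+0.98110,+0.19335)
r₃ = r₁×r₂ = (+0.05419,-0.19346,+0.97961); SVD([r₁ r₂ r₃]) → R = UVᵀ:
  R  [+0.99850 +0.00726 +0.05419]
  R  [+0.00336 +0.98110 -0.19346]
  R  [-0.05457 +0.19335 +0.97961]
t = (+0.35451, +0.18056, +0.87110) m
tr R = 2.959217; θ = arccos((tr R − 1)/2) = 0.202292 rad = 11.590°
axis k = ((R−Rᵀ)₃₂, (R−Rᵀ)₁₃, (R−Rᵀ)₂₁) / (2 sinθ) = (+0.962630, +0.270646, -0.009714)
rvec = θ·k = (+0.194733, +0.054750, -0.001965)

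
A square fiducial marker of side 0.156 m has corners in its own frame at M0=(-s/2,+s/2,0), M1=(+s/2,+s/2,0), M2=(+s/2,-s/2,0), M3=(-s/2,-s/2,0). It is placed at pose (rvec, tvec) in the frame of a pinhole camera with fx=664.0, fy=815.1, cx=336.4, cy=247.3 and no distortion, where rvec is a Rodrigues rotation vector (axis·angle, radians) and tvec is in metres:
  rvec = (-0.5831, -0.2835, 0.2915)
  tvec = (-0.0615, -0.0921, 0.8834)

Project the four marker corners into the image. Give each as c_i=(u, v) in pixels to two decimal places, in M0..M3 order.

c0=(217.22, 190.92) c1=(333.00, 244.49) c2=(354.02, 137.29) c3=(250.25, 85.70)

Intrinsics K: fx=664.0, fy=815.1, cx=336.4, cy=247.3
Marker side s = 0.156 m; corners in marker frame (Z=0):
  M0 = (-0.0780, +0.0780, 0)
  M1 = (+0.0780, +0.0780, 0)
  M2 = (+0.0780, -0.0780, 0)
  M3 = (-0.0780, -0.0780, 0)
rvec = (-0.5831, -0.2835, 0.2915), |rvec| = θ = 0.71088 rad = 40.730°
Rodrigues: sinθ=0.65250, 1−cosθ=0.24221; R = I + sinθ·[k]× + (1−cosθ)·[k]×²:
    [+0.92075 -0.18833 -0.34169]
    [+0.34679 +0.79631 +0.49561]
    [+0.17875 -0.57482 +0.79851]
t = (-0.0615, -0.0921, 0.8834) m
M0: Pc = R·M0+t = (-0.14801, -0.05704, +0.82462); u = 664.0·(-0.14801)/0.82462 + 336.4 = 217.2210, v = 815.1·(-0.05704)/0.82462 + 247.3 = 190.9209
M1: Pc = R·M1+t = (-0.00437, -0.00294, +0.85251); u = 664.0·(-0.00437)/0.85251 + 336.4 = 332.9954, v = 815.1·(-0.00294)/0.85251 + 247.3 = 244.4910
M2: Pc = R·M2+t = (+0.02501, -0.12716, +0.94218); u = 664.0·(+0.02501)/0.94218 + 336.4 = 354.0246, v = 815.1·(-0.12716)/0.94218 + 247.3 = 137.2890
M3: Pc = R·M3+t = (-0.11863, -0.18126, +0.91429); u = 664.0·(-0.11863)/0.91429 + 336.4 = 250.2465, v = 815.1·(-0.18126)/0.91429 + 247.3 = 85.7035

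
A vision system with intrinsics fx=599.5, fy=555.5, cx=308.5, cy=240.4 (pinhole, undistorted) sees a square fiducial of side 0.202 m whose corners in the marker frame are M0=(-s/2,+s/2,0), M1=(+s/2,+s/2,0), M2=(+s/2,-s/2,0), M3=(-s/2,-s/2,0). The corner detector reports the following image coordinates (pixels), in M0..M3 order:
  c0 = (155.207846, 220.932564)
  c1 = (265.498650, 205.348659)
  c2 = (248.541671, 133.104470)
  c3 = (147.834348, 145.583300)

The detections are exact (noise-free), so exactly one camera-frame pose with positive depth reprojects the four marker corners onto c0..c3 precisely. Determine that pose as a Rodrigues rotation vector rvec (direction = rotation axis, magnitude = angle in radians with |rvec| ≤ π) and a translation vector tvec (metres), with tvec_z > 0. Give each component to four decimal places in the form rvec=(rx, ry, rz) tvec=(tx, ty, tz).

rvec=(-0.5786, -0.0889, -0.1965) tvec=(-0.1996, -0.1368, 1.1521)

Intrinsics K: fx=599.5, fy=555.5, cx=308.5, cy=240.4
Marker side s = 0.202 m; corners in marker frame (Z=0):
  M0 = (-0.1010, +0.1010, 0)
  M1 = (+0.1010, +0.1010, 0)
  M2 = (+0.1010, -0.1010, 0)
  M3 = (-0.1010, -0.1010, 0)
Detected image corners:
  c0 = (155.207846, 220.932564) px
  c1 = (265.498650, 205.348659) px
  c2 = (248.541671, 133.104470) px
  c3 = (147.834348, 145.583300) px
Planar DLT: solve 8×8 A·h = b for H (H[2,2]=1):
  H  [+545.70690 -34.17906 +204.62602]
  H  [-47.92530 +283.53888 +174.42955]
  H  [+0.12016 -0.46356 +1.00000]
B = K⁻¹H; ‖b₁‖=0.867988, ‖b₂‖=0.867988; λ = 2/(‖b₁‖+‖b₂‖) = 1.152090, sign → tz>0 ⇒ λ=+1.152090
r₁ = λ·B[:,0] = (+0.97748,-0.15930,+0.13843); r₂ = λ·B[:,1] = (+0.20914,+0.81917,-0.53406)
r₃ = r₁×r₂ = (-0.02832,+0.55098,+0.83404); SVD([r₁ r₂ r₃]) → R = UVᵀ:
  R  [+0.97748 +0.20914 -0.02832]
  R  [-0.15930 +0.81917 +0.55098]
  R  [+0.13843 -0.53406 +0.83404]
t = (-0.19962, -0.13682, +1.15209) m
tr R = 2.630684; θ = arccos((tr R − 1)/2) = 0.617477 rad = 35.379°
axis k = ((R−Rᵀ)₃₂, (R−Rᵀ)₁₃, (R−Rᵀ)₂₁) / (2 sinθ) = (-0.937027, -0.144009, -0.318185)
rvec = θ·k = (-0.578592, -0.088922, -0.196472)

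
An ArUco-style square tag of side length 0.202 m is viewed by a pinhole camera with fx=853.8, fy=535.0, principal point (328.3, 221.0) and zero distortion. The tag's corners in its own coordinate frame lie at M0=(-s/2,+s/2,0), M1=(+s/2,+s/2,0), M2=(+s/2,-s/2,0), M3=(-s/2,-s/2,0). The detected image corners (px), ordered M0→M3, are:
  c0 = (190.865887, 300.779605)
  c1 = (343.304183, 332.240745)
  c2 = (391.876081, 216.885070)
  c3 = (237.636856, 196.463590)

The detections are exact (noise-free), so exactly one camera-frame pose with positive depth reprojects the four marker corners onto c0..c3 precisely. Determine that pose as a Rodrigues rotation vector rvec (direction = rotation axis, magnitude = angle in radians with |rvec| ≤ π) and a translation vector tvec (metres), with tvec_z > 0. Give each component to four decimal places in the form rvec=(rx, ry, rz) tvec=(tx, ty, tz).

Intrinsics K: fx=853.8, fy=535.0, cx=328.3, cy=221.0
Marker side s = 0.202 m; corners in marker frame (Z=0):
  M0 = (-0.1010, +0.1010, 0)
  M1 = (+0.1010, +0.1010, 0)
  M2 = (+0.1010, -0.1010, 0)
  M3 = (-0.1010, -0.1010, 0)
Detected image corners:
  c0 = (190.865887, 300.779605) px
  c1 = (343.304183, 332.240745) px
  c2 = (391.876081, 216.885070) px
  c3 = (237.636856, 196.463590) px
Planar DLT: solve 8×8 A·h = b for H (H[2,2]=1):
  H  [+620.56796 -261.94952 +287.44875]
  H  [+3.56892 +518.89832 +260.46934]
  H  [-0.47633 -0.08994 +1.00000]
B = K⁻¹H; ‖b₁‖=1.047072, ‖b₂‖=1.047072; λ = 2/(‖b₁‖+‖b₂‖) = 0.955044, sign → tz>0 ⇒ λ=+0.955044
r₁ = λ·B[:,0] = (+0.86908,+0.19429,-0.45492); r₂ = λ·B[:,1] = (-0.25998,+0.96179,-0.08590)
r₃ = r₁×r₂ = (+0.42085,+0.19293,+0.88638); SVD([r₁ r₂ r₃]) → R = UVᵀ:
  R  [+0.86908 -0.25998 +0.42085]
  R  [+0.19429 +0.96179 +0.19293]
  R  [-0.45492 -0.08590 +0.88638]
t = (-0.04570, +0.07046, +0.95504) m
tr R = 2.717244; θ = arccos((tr R − 1)/2) = 0.538221 rad = 30.838°
axis k = ((R−Rᵀ)₃₂, (R−Rᵀ)₁₃, (R−Rᵀ)₂₁) / (2 sinθ) = (-0.271968, +0.854223, +0.443098)
rvec = θ·k = (-0.146379, +0.459760, +0.238485)

rvec=(-0.1464, 0.4598, 0.2385) tvec=(-0.0457, 0.0705, 0.9550)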